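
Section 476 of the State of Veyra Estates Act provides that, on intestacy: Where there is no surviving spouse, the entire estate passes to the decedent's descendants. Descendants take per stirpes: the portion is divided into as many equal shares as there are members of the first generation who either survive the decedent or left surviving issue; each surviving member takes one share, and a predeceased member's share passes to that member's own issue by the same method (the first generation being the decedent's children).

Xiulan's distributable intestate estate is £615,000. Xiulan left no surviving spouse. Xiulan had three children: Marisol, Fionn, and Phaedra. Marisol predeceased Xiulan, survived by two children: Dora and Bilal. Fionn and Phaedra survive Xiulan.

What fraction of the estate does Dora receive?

The entire £615,000 passes to the descendants.
That amount (£615,000) is divided into 3 shares of £205,000: Fionn and Phaedra each take £205,000; Marisol's £205,000 share passes to Marisol's issue.
Marisol's share (£205,000) is divided into 2 shares of £102,500: Dora and Bilal each take £102,500.

Dora receives 1/6 of the estate.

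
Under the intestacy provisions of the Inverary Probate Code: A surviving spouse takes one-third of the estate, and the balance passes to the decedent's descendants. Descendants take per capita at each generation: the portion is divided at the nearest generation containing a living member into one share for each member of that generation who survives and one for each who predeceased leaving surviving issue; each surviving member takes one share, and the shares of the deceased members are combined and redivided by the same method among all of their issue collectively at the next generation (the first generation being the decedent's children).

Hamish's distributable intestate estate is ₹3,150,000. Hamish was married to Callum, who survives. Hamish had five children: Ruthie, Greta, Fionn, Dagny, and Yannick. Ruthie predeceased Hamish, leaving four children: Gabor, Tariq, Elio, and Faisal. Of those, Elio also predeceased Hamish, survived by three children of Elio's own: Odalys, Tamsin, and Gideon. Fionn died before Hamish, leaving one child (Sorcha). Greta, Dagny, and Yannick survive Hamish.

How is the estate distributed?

Callum takes one-third of ₹3,150,000 = ₹1,050,000. The remaining ₹2,100,000 passes to the descendants.
The descendants' portion (₹2,100,000) is divided at the children's generation into 5 shares of ₹420,000. Greta, Dagny, and Yannick each take ₹420,000. The 2 shares of the deceased (Ruthie and Fionn) are combined into a pool of ₹840,000.
That pool (₹840,000) is divided at the grandchildren's generation into 5 shares of ₹168,000. Gabor, Tariq, Faisal, and Sorcha each take ₹168,000. The remaining share for the deceased Elio (₹168,000) is carried to the next generation.
That pool (₹168,000) is divided at the great-grandchildren's generation equally among Odalys, Tamsin, and Gideon: ₹56,000 each.

Callum: ₹1,050,000; Gabor: ₹168,000; Tariq: ₹168,000; Odalys: ₹56,000; Tamsin: ₹56,000; Gideon: ₹56,000; Faisal: ₹168,000; Greta: ₹420,000; Sorcha: ₹168,000; Dagny: ₹420,000; Yannick: ₹420,000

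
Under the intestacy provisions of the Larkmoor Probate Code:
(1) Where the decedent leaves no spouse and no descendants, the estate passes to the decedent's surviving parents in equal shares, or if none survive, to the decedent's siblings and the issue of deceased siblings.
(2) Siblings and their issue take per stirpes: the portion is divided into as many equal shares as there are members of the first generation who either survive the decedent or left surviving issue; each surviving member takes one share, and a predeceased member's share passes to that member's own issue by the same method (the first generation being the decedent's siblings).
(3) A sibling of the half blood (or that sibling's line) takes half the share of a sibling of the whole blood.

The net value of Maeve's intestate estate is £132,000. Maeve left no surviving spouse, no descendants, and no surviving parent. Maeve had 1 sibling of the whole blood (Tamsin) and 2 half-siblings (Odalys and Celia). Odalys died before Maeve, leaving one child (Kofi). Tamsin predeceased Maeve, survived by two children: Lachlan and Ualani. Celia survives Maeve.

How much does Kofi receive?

Kofi receives £33,000.

The entire £132,000 passes to the siblings and their issue.
Counting each half-blood sibling's line as half a unit, there are 2 units in £132,000, so one unit is £66,000. Whole-blood lines (Tamsin) take £66,000 each; half-blood lines (Odalys and Celia) take £33,000 each.
Odalys's share (£33,000) passes entirely to Kofi.
Tamsin's share (£66,000) is divided into 2 shares of £33,000: Lachlan and Ualani each take £33,000.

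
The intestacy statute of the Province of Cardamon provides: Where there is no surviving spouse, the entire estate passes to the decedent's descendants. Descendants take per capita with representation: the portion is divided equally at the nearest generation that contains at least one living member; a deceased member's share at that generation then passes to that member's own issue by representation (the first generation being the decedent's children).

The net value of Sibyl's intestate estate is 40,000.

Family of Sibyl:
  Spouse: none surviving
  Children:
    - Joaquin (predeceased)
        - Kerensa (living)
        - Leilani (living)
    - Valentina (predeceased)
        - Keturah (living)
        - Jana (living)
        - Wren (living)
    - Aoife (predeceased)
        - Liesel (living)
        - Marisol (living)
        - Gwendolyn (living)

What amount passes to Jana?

The entire 40,000 passes to the descendants.
No child survives, so the initial division is made at the grandchildren's generation.
That amount (40,000) is divided into 8 shares of 5,000: Kerensa, Leilani, Keturah, Jana, Wren, Liesel, Marisol, and Gwendolyn each take 5,000.

Jana receives 5,000.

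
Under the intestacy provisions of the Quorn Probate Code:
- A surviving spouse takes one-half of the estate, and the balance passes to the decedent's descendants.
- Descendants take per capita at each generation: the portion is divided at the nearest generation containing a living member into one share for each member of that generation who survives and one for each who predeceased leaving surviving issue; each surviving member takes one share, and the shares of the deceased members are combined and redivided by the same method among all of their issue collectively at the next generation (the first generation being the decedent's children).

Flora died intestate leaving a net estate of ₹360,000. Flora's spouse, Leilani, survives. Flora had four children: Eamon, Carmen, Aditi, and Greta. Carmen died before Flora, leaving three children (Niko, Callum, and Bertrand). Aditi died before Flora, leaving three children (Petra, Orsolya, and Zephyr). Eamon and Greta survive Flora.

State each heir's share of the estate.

Leilani takes one-half of ₹360,000 = ₹180,000. The remaining ₹180,000 passes to the descendants.
The descendants' portion (₹180,000) is divided at the children's generation into 4 shares of ₹45,000. Eamon and Greta each take ₹45,000. The 2 shares of the deceased (Carmen and Aditi) are combined into a pool of ₹90,000.
That pool (₹90,000) is divided at the grandchildren's generation equally among Niko, Callum, Bertrand, Petra, Orsolya, and Zephyr: ₹15,000 each.

Leilani: ₹180,000; Eamon: ₹45,000; Niko: ₹15,000; Callum: ₹15,000; Bertrand: ₹15,000; Petra: ₹15,000; Orsolya: ₹15,000; Zephyr: ₹15,000; Greta: ₹45,000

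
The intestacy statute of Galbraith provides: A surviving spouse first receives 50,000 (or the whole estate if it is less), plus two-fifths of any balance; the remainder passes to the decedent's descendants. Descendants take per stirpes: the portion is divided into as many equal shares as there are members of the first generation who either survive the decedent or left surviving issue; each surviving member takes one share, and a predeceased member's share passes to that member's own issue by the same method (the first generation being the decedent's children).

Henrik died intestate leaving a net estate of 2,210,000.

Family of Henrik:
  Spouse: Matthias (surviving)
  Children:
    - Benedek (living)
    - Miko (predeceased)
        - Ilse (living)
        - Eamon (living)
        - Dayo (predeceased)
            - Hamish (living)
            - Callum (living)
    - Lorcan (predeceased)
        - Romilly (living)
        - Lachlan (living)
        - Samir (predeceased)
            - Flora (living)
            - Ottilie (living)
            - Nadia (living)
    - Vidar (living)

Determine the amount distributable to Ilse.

Ilse receives 108,000.

Matthias first takes 50,000, leaving a balance of 2,160,000. Matthias then takes two-fifths of the balance (864,000), for a total of 914,000. The remaining 1,296,000 passes to the descendants.
The descendants' portion (1,296,000) is divided into 4 shares of 324,000: Benedek and Vidar each take 324,000; Miko's 324,000 share passes to Miko's issue; Lorcan's 324,000 share passes to Lorcan's issue.
Miko's share (324,000) is divided into 3 shares of 108,000: Ilse and Eamon each take 108,000; Dayo's 108,000 share passes to Dayo's issue.
Dayo's share (108,000) is divided into 2 shares of 54,000: Hamish and Callum each take 54,000.
Lorcan's share (324,000) is divided into 3 shares of 108,000: Romilly and Lachlan each take 108,000; Samir's 108,000 share passes to Samir's issue.
Samir's share (108,000) is divided into 3 shares of 36,000: Flora, Ottilie, and Nadia each take 36,000.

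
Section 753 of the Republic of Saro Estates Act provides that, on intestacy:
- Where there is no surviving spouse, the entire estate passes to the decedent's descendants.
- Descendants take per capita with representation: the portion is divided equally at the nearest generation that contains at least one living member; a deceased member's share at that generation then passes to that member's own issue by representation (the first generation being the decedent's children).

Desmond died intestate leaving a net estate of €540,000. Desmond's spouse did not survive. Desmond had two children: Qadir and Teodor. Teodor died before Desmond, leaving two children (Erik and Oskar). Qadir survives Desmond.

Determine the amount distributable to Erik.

The entire €540,000 passes to the descendants.
That amount (€540,000) is divided into 2 shares of €270,000: Qadir takes €270,000; Teodor's €270,000 share passes to Teodor's issue.
Teodor's share (€270,000) is divided into 2 shares of €135,000: Erik and Oskar each take €135,000.

Erik receives €135,000.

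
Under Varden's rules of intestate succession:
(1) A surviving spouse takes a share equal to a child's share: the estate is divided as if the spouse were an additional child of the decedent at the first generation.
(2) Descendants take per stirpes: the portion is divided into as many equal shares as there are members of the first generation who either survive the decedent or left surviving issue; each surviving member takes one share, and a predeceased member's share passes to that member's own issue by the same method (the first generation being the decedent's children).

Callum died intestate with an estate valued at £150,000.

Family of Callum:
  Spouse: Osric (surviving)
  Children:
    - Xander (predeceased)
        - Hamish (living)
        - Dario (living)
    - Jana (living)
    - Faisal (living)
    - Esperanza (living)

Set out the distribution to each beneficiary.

Osric: £30,000; Hamish: £15,000; Dario: £15,000; Jana: £30,000; Faisal: £30,000; Esperanza: £30,000

The spouse counts as an additional share at the children's level, so there are 5 primary shares of £30,000. Osric takes one such share (£30,000).
The children's combined portion (£120,000) is divided into 4 shares of £30,000: Jana, Faisal, and Esperanza each take £30,000; Xander's £30,000 share passes to Xander's issue.
Xander's share (£30,000) is divided into 2 shares of £15,000: Hamish and Dario each take £15,000.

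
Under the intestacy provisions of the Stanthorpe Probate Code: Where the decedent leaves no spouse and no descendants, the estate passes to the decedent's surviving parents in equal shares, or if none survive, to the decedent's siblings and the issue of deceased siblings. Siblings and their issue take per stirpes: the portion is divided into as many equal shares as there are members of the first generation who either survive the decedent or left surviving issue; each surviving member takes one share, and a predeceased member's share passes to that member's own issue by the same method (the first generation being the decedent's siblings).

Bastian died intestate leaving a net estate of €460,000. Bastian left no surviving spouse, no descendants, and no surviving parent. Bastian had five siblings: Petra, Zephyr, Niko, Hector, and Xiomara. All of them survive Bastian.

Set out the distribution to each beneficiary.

Petra: €92,000; Zephyr: €92,000; Niko: €92,000; Hector: €92,000; Xiomara: €92,000

The entire €460,000 passes to the siblings and their issue.
That amount (€460,000) is divided into 5 shares of €92,000: Petra, Zephyr, Niko, Hector, and Xiomara each take €92,000.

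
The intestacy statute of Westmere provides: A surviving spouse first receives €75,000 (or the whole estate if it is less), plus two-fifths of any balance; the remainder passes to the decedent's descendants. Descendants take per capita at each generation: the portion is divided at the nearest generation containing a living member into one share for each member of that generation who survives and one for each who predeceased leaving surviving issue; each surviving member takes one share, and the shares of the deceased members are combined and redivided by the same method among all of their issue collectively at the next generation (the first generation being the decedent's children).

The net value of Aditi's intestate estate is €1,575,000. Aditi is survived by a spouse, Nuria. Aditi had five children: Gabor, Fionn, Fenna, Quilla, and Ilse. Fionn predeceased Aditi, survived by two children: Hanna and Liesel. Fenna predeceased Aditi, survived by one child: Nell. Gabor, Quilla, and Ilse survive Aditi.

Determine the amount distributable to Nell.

Nell receives €120,000.

Nuria first takes €75,000, leaving a balance of €1,500,000. Nuria then takes two-fifths of the balance (€600,000), for a total of €675,000. The remaining €900,000 passes to the descendants.
The descendants' portion (€900,000) is divided at the children's generation into 5 shares of €180,000. Gabor, Quilla, and Ilse each take €180,000. The 2 shares of the deceased (Fionn and Fenna) are combined into a pool of €360,000.
That pool (€360,000) is divided at the grandchildren's generation equally among Hanna, Liesel, and Nell: €120,000 each.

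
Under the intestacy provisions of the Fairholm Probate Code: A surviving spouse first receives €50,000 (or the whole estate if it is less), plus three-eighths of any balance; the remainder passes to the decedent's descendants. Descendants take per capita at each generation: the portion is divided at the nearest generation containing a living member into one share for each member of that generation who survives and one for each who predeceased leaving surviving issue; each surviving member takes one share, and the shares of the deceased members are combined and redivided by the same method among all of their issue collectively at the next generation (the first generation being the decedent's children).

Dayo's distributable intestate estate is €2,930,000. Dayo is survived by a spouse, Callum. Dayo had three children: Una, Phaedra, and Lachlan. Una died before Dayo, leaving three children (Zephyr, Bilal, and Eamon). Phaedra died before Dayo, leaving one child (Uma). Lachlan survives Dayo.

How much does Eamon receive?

Callum first takes €50,000, leaving a balance of €2,880,000. Callum then takes three-eighths of the balance (€1,080,000), for a total of €1,130,000. The remaining €1,800,000 passes to the descendants.
The descendants' portion (€1,800,000) is divided at the children's generation into 3 shares of €600,000. Lachlan takes €600,000. The 2 shares of the deceased (Una and Phaedra) are combined into a pool of €1,200,000.
That pool (€1,200,000) is divided at the grandchildren's generation equally among Zephyr, Bilal, Eamon, and Uma: €300,000 each.

Eamon receives €300,000.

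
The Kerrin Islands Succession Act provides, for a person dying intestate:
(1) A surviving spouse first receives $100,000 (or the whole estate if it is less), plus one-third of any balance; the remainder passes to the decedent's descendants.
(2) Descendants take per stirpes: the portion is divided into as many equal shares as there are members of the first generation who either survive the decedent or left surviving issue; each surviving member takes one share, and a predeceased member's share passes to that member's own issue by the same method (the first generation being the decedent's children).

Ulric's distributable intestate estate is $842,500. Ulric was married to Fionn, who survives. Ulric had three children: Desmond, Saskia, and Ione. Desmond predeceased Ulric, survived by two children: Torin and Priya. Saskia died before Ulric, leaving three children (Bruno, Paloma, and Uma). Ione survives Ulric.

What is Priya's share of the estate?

Priya receives $82,500.

Fionn first takes $100,000, leaving a balance of $742,500. Fionn then takes one-third of the balance ($247,500), for a total of $347,500. The remaining $495,000 passes to the descendants.
The descendants' portion ($495,000) is divided into 3 shares of $165,000: Ione takes $165,000; Desmond's $165,000 share passes to Desmond's issue; Saskia's $165,000 share passes to Saskia's issue.
Desmond's share ($165,000) is divided into 2 shares of $82,500: Torin and Priya each take $82,500.
Saskia's share ($165,000) is divided into 3 shares of $55,000: Bruno, Paloma, and Uma each take $55,000.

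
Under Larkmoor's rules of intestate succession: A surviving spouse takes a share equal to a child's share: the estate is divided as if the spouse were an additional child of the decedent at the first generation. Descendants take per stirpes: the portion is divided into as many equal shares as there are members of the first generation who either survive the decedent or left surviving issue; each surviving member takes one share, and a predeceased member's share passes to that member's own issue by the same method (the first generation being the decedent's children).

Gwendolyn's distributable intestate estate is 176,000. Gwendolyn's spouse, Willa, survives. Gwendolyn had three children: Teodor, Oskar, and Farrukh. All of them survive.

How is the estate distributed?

Willa: 44,000; Teodor: 44,000; Oskar: 44,000; Farrukh: 44,000

The spouse counts as an additional share at the children's level, so there are 4 primary shares of 44,000. Willa takes one such share (44,000).
The children's combined portion (132,000) is divided into 3 shares of 44,000: Teodor, Oskar, and Farrukh each take 44,000.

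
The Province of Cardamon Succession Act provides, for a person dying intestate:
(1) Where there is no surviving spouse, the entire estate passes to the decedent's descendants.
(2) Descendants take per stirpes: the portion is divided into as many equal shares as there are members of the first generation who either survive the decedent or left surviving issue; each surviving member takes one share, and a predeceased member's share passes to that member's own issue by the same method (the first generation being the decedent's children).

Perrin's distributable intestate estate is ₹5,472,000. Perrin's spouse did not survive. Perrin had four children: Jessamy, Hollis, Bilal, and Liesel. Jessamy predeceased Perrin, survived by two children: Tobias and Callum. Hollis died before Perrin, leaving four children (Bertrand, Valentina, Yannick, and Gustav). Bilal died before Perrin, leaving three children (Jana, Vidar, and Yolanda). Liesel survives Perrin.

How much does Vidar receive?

The entire ₹5,472,000 passes to the descendants.
That amount (₹5,472,000) is divided into 4 shares of ₹1,368,000: Liesel takes ₹1,368,000; Jessamy's ₹1,368,000 share passes to Jessamy's issue; Hollis's ₹1,368,000 share passes to Hollis's issue; Bilal's ₹1,368,000 share passes to Bilal's issue.
Jessamy's share (₹1,368,000) is divided into 2 shares of ₹684,000: Tobias and Callum each take ₹684,000.
Hollis's share (₹1,368,000) is divided into 4 shares of ₹342,000: Bertrand, Valentina, Yannick, and Gustav each take ₹342,000.
Bilal's share (₹1,368,000) is divided into 3 shares of ₹456,000: Jana, Vidar, and Yolanda each take ₹456,000.

Vidar receives ₹456,000.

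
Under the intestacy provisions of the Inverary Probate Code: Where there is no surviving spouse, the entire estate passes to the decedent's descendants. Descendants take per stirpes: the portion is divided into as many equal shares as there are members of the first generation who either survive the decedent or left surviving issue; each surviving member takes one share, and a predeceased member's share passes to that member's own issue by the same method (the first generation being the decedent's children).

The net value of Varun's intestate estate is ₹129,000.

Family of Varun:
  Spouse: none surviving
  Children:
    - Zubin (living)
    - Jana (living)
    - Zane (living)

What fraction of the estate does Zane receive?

Zane receives 1/3 of the estate.

The entire ₹129,000 passes to the descendants.
That amount (₹129,000) is divided into 3 shares of ₹43,000: Zubin, Jana, and Zane each take ₹43,000.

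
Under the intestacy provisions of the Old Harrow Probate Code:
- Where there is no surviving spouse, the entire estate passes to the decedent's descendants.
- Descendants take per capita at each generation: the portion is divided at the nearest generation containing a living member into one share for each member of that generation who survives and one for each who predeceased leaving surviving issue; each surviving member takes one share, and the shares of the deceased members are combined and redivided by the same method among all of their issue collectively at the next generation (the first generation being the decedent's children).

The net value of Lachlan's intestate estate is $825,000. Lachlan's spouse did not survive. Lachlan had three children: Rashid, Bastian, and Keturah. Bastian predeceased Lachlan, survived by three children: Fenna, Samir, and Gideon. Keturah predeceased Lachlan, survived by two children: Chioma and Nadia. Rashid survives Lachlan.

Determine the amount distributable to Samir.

The entire $825,000 passes to the descendants.
That amount ($825,000) is divided at the children's generation into 3 shares of $275,000. Rashid takes $275,000. The 2 shares of the deceased (Bastian and Keturah) are combined into a pool of $550,000.
That pool ($550,000) is divided at the grandchildren's generation equally among Fenna, Samir, Gideon, Chioma, and Nadia: $110,000 each.

Samir receives $110,000.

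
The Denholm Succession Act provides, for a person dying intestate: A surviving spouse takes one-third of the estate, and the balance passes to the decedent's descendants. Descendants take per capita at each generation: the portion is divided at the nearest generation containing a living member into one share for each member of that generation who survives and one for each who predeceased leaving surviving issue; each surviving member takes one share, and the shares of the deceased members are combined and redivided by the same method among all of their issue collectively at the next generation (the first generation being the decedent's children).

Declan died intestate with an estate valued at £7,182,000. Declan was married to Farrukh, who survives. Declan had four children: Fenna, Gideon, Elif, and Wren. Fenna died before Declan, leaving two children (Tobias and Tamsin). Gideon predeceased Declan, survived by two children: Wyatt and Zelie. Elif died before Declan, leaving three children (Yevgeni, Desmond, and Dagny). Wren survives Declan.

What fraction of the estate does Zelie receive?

Zelie receives 1/14 of the estate.

Farrukh takes one-third of £7,182,000 = £2,394,000. The remaining £4,788,000 passes to the descendants.
The descendants' portion (£4,788,000) is divided at the children's generation into 4 shares of £1,197,000. Wren takes £1,197,000. The 3 shares of the deceased (Fenna, Gideon, and Elif) are combined into a pool of £3,591,000.
That pool (£3,591,000) is divided at the grandchildren's generation equally among Tobias, Tamsin, Wyatt, Zelie, Yevgeni, Desmond, and Dagny: £513,000 each.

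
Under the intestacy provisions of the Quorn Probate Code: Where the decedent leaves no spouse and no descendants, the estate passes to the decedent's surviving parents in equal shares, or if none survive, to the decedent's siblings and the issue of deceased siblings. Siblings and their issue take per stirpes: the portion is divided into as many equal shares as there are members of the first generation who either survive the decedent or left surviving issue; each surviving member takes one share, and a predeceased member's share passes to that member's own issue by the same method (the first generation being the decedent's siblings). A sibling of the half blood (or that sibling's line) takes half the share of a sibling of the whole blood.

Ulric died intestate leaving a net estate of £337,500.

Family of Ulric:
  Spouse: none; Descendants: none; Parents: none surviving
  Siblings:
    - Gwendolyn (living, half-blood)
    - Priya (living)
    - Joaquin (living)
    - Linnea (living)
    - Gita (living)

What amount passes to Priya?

The entire £337,500 passes to the siblings and their issue.
Counting each half-blood sibling's line as half a unit, there are 9/2 units in £337,500, so one unit is £75,000. Whole-blood lines (Priya, Joaquin, Linnea, and Gita) take £75,000 each; half-blood lines (Gwendolyn) take £37,500 each.

Priya receives £75,000.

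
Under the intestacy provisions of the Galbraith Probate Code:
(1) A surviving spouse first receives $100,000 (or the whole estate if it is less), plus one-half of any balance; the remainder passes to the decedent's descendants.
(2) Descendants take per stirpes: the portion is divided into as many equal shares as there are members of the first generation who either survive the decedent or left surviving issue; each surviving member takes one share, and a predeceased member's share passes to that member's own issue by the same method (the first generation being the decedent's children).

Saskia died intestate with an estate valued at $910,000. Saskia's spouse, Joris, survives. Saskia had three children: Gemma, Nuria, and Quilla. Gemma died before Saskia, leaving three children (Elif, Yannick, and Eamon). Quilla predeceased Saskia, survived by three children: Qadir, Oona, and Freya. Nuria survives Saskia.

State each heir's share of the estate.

Joris first takes $100,000, leaving a balance of $810,000. Joris then takes one-half of the balance ($405,000), for a total of $505,000. The remaining $405,000 passes to the descendants.
The descendants' portion ($405,000) is divided into 3 shares of $135,000: Nuria takes $135,000; Gemma's $135,000 share passes to Gemma's issue; Quilla's $135,000 share passes to Quilla's issue.
Gemma's share ($135,000) is divided into 3 shares of $45,000: Elif, Yannick, and Eamon each take $45,000.
Quilla's share ($135,000) is divided into 3 shares of $45,000: Qadir, Oona, and Freya each take $45,000.

Joris: $505,000; Elif: $45,000; Yannick: $45,000; Eamon: $45,000; Nuria: $135,000; Qadir: $45,000; Oona: $45,000; Freya: $45,000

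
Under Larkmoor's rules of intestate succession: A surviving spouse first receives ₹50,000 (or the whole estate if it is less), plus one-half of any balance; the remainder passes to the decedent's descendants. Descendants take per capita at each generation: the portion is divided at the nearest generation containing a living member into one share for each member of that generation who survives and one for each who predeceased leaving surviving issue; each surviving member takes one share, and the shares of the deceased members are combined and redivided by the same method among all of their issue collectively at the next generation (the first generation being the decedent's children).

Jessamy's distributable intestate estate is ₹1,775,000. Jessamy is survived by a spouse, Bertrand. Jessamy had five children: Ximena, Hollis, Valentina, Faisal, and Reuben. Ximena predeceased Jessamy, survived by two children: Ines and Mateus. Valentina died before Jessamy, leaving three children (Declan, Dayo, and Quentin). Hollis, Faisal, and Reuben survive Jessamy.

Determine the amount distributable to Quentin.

Bertrand first takes ₹50,000, leaving a balance of ₹1,725,000. Bertrand then takes one-half of the balance (₹862,500), for a total of ₹912,500. The remaining ₹862,500 passes to the descendants.
The descendants' portion (₹862,500) is divided at the children's generation into 5 shares of ₹172,500. Hollis, Faisal, and Reuben each take ₹172,500. The 2 shares of the deceased (Ximena and Valentina) are combined into a pool of ₹345,000.
That pool (₹345,000) is divided at the grandchildren's generation equally among Ines, Mateus, Declan, Dayo, and Quentin: ₹69,000 each.

Quentin receives ₹69,000.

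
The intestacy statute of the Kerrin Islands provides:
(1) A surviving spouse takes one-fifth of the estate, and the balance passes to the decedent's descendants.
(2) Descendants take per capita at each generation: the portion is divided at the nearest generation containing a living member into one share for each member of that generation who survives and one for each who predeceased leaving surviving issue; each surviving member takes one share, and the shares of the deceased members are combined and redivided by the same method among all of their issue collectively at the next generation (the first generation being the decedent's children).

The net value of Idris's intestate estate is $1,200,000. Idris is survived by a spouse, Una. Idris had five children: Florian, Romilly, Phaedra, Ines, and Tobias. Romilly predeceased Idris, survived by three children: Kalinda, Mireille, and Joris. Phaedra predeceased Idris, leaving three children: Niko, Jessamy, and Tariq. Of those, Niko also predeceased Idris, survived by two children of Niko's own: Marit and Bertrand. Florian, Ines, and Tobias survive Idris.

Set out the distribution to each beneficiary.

Una takes one-fifth of $1,200,000 = $240,000. The remaining $960,000 passes to the descendants.
The descendants' portion ($960,000) is divided at the children's generation into 5 shares of $192,000. Florian, Ines, and Tobias each take $192,000. The 2 shares of the deceased (Romilly and Phaedra) are combined into a pool of $384,000.
That pool ($384,000) is divided at the grandchildren's generation into 6 shares of $64,000. Kalinda, Mireille, Joris, Jessamy, and Tariq each take $64,000. The remaining share for the deceased Niko ($64,000) is carried to the next generation.
That pool ($64,000) is divided at the great-grandchildren's generation equally among Marit and Bertrand: $32,000 each.

Una: $240,000; Florian: $192,000; Kalinda: $64,000; Mireille: $64,000; Joris: $64,000; Marit: $32,000; Bertrand: $32,000; Jessamy: $64,000; Tariq: $64,000; Ines: $192,000; Tobias: $192,000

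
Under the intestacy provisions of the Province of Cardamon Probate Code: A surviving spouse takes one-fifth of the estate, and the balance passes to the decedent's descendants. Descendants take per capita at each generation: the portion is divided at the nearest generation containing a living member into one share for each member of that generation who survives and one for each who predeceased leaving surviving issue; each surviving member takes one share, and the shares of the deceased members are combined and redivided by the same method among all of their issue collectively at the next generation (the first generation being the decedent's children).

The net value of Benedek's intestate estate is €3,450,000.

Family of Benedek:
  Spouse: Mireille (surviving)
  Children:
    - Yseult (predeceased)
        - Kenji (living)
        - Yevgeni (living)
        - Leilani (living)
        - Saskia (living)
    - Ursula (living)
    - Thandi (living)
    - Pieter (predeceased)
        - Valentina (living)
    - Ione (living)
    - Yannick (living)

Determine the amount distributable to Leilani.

Mireille takes one-fifth of €3,450,000 = €690,000. The remaining €2,760,000 passes to the descendants.
The descendants' portion (€2,760,000) is divided at the children's generation into 6 shares of €460,000. Ursula, Thandi, Ione, and Yannick each take €460,000. The 2 shares of the deceased (Yseult and Pieter) are combined into a pool of €920,000.
That pool (€920,000) is divided at the grandchildren's generation equally among Kenji, Yevgeni, Leilani, Saskia, and Valentina: €184,000 each.

Leilani receives €184,000.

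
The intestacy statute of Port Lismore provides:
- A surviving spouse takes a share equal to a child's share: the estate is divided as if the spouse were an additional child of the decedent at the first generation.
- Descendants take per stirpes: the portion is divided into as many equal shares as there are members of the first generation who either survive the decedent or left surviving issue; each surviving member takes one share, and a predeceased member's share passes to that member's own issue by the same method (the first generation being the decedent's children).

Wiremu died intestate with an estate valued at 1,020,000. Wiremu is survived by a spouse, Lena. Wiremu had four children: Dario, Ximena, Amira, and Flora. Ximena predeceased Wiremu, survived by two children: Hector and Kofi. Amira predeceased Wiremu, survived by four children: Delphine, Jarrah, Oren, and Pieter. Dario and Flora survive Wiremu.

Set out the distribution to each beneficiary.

Lena: 204,000; Dario: 204,000; Hector: 102,000; Kofi: 102,000; Delphine: 51,000; Jarrah: 51,000; Oren: 51,000; Pieter: 51,000; Flora: 204,000

The spouse counts as an additional share at the children's level, so there are 5 primary shares of 204,000. Lena takes one such share (204,000).
The children's combined portion (816,000) is divided into 4 shares of 204,000: Dario and Flora each take 204,000; Ximena's 204,000 share passes to Ximena's issue; Amira's 204,000 share passes to Amira's issue.
Ximena's share (204,000) is divided into 2 shares of 102,000: Hector and Kofi each take 102,000.
Amira's share (204,000) is divided into 4 shares of 51,000: Delphine, Jarrah, Oren, and Pieter each take 51,000.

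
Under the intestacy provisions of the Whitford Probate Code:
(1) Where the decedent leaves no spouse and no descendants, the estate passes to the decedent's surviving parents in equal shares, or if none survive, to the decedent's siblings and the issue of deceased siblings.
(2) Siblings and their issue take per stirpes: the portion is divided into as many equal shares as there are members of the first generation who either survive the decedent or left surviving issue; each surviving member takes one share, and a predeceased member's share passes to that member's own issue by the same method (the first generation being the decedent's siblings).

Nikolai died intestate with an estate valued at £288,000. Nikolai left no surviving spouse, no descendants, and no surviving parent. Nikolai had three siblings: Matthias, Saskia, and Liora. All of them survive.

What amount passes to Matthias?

The entire £288,000 passes to the siblings and their issue.
That amount (£288,000) is divided into 3 shares of £96,000: Matthias, Saskia, and Liora each take £96,000.

Matthias receives £96,000.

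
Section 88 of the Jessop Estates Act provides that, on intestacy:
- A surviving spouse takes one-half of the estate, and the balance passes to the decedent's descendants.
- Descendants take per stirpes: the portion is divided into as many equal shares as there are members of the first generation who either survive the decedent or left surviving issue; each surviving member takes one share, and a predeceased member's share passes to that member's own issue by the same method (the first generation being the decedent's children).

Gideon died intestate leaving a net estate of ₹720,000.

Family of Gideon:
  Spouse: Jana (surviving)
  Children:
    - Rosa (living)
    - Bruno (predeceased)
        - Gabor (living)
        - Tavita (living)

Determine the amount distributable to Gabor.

Gabor receives ₹90,000.

Jana takes one-half of ₹720,000 = ₹360,000. The remaining ₹360,000 passes to the descendants.
The descendants' portion (₹360,000) is divided into 2 shares of ₹180,000: Rosa takes ₹180,000; Bruno's ₹180,000 share passes to Bruno's issue.
Bruno's share (₹180,000) is divided into 2 shares of ₹90,000: Gabor and Tavita each take ₹90,000.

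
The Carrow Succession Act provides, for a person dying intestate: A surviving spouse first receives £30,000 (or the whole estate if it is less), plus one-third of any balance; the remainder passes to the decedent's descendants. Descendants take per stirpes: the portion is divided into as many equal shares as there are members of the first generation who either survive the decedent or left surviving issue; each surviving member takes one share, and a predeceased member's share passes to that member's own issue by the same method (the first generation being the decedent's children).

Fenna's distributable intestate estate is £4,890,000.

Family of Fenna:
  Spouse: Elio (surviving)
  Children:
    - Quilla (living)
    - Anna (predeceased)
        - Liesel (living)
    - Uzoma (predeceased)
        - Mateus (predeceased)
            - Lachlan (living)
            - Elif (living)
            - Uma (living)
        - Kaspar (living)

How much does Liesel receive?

Elio first takes £30,000, leaving a balance of £4,860,000. Elio then takes one-third of the balance (£1,620,000), for a total of £1,650,000. The remaining £3,240,000 passes to the descendants.
The descendants' portion (£3,240,000) is divided into 3 shares of £1,080,000: Quilla takes £1,080,000; Anna's £1,080,000 share passes to Anna's issue; Uzoma's £1,080,000 share passes to Uzoma's issue.
Anna's share (£1,080,000) passes entirely to Liesel.
Uzoma's share (£1,080,000) is divided into 2 shares of £540,000: Kaspar takes £540,000; Mateus's £540,000 share passes to Mateus's issue.
Mateus's share (£540,000) is divided into 3 shares of £180,000: Lachlan, Elif, and Uma each take £180,000.

Liesel receives £1,080,000.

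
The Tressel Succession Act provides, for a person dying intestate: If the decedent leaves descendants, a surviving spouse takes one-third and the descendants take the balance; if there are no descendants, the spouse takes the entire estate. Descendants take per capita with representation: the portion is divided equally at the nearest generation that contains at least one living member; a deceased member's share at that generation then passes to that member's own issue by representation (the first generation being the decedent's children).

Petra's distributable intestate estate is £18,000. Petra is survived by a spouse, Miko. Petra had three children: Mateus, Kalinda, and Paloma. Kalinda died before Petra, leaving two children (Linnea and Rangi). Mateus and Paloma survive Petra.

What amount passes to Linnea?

Miko takes one-third of £18,000 = £6,000. The remaining £12,000 passes to the descendants.
The descendants' portion (£12,000) is divided into 3 shares of £4,000: Mateus and Paloma each take £4,000; Kalinda's £4,000 share passes to Kalinda's issue.
Kalinda's share (£4,000) is divided into 2 shares of £2,000: Linnea and Rangi each take £2,000.

Linnea receives £2,000.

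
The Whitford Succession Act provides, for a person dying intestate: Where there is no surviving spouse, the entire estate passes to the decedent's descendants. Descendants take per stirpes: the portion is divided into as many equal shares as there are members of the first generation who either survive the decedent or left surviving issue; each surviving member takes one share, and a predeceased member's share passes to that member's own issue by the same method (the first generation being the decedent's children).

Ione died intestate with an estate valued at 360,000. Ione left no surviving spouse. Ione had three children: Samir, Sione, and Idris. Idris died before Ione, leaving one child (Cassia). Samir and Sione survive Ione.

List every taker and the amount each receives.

The entire 360,000 passes to the descendants.
That amount (360,000) is divided into 3 shares of 120,000: Samir and Sione each take 120,000; Idris's 120,000 share passes to Idris's issue.
Idris's share (120,000) passes entirely to Cassia.

Samir: 120,000; Sione: 120,000; Cassia: 120,000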